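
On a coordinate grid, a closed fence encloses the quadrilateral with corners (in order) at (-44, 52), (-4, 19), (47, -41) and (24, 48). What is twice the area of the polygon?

Using the shoelace formula, 2A = |[(-44)·19 − (-4)·52] + [(-4)·(-41) − 47·19] + [47·48 − 24·(-41)] + [24·52 − (-44)·48]| = 5243, so the area is 2621.5.

5243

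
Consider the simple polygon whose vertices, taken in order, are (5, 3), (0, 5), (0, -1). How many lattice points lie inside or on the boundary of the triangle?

Using the shoelace formula, 2A = |(5·5 − 0·3) + (0·(-1) − 0·5) + (0·3 − 5·(-1))| = 30, so the area is 15.
Summing gcd(|Δx|,|Δy|) over the edges gives the boundary count: gcd(5,2) + gcd(0,6) + gcd(5,4) = 1+6+1 = 8.
Pick's theorem gives I = A − B/2 + 1 = 15 − 8/2 + 1 = 12, so the closed region contains I + B = 12 + 8 = 20 lattice points.

20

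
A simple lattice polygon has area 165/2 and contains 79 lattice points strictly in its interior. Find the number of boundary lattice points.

Pick's theorem gives A = I + B/2 − 1, so B = 2(A − I + 1) = 2(165/2 − 79 + 1) = 9.

9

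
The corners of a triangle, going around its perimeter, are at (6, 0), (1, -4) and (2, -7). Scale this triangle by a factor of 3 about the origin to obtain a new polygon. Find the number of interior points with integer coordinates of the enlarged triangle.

82

The shoelace formula gives twice the area as |(6·(-4) − 1·0) + (1·(-7) − 2·(-4)) + (2·0 − 6·(-7))| = 19, so the area is 9.5.
The number of boundary lattice points is Σ gcd(|Δx|,|Δy|) = gcd(5,4) + gcd(1,3) + gcd(4,7) = 1+1+1 = 3.
Scaling by 3 multiplies the area by 3² = 9 (so the new area is 85.5) and multiplies the boundary lattice-point count by 3, giving 9.
By Pick's theorem, the interior count of the dilated polygon is 85.5 − 9/2 + 1 = 82.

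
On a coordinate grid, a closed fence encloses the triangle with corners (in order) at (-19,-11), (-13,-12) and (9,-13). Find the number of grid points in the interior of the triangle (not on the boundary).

Using the shoelace formula, 2A = |((-19)·(-12) − (-13)·(-11)) + ((-13)·(-13) − 9·(-12)) + (9·(-11) − (-19)·(-13))| = 16, so the area is 8.
Summing gcd(|Δx|,|Δy|) over the edges gives the boundary count: gcd(6,1) + gcd(22,1) + gcd(28,2) = 1+1+2 = 4.
By Pick's theorem A = I + B/2 − 1, so I = 8 − 4/2 + 1 = 7.

7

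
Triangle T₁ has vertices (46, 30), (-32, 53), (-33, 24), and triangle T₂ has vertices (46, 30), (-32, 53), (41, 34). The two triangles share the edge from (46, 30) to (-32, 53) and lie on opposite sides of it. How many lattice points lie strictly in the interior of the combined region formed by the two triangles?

1240

The union is the simple quadrilateral with vertices (46, 30), (-33, 24), (-32, 53), (41, 34) in order.
By the shoelace formula, twice the signed area is |(46·24 − (-33)·30) + ((-33)·53 − (-32)·24) + ((-32)·34 − 41·53) + (41·30 − 46·34)| = 2482, so the area is 1241.
Along each edge there are gcd(|Δx|,|Δy|)+1 lattice points, so counting each shared vertex once the boundary has gcd(79,6) + gcd(1,29) + gcd(73,19) + gcd(5,4) = 1+1+1+1 = 4.
By Pick's theorem I = A − B/2 + 1 = 1241 − 4/2 + 1 = 1240.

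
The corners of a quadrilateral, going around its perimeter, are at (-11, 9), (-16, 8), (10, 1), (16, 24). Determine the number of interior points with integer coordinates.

By the shoelace formula, twice the signed area is |((-11)·8 − (-16)·9) + ((-16)·1 − 10·8) + (10·24 − 16·1) + (16·9 − (-11)·24)| = 592, so the area is 296.
The number of boundary lattice points is Σ gcd(|Δx|,|Δy|) = gcd(5,1) + gcd(26,7) + gcd(6,23) + gcd(27,15) = 1+1+1+3 = 6.
Pick's theorem gives I = A − B/2 + 1 = 296 − 6/2 + 1 = 294.

294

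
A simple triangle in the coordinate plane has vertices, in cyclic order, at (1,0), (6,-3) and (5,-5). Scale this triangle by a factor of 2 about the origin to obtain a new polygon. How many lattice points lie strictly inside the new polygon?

The shoelace formula gives twice the area as |(1·(-3) − 6·0) + (6·(-5) − 5·(-3)) + (5·0 − 1·(-5))| = 13, so the area is 13/2.
Along each edge there are gcd(|Δx|,|Δy|)+1 lattice points, so counting each shared vertex once the boundary has gcd(5,3) + gcd(1,2) + gcd(4,5) = 1+1+1 = 3.
Scaling by 2 multiplies the area by 2² = 4 (so the new area is 26) and multiplies the boundary lattice-point count by 2, giving 6.
By Pick's theorem, the interior count of the dilated polygon is 26 − 6/2 + 1 = 24.

24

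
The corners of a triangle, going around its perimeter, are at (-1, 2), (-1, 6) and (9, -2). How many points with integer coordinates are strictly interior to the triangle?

By the shoelace formula, twice the signed area is |((-1)·6 − (-1)·2) + ((-1)·(-2) − 9·6) + (9·2 − (-1)·(-2))| = 40, so the area is 20.
Summing gcd(|Δx|,|Δy|) over the edges gives the boundary count: gcd(0,4) + gcd(10,8) + gcd(10,4) = 4+2+2 = 8.
Pick's theorem gives I = A − B/2 + 1 = 20 − 8/2 + 1 = 17.

17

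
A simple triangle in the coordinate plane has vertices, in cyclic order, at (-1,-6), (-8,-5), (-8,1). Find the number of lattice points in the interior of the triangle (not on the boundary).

Using the shoelace formula, 2A = |((-1)·(-5) − (-8)·(-6)) + ((-8)·1 − (-8)·(-5)) + ((-8)·(-6) − (-1)·1)| = 42, so the area is 21.
The number of boundary lattice points is Σ gcd(|Δx|,|Δy|) = gcd(7,1) + gcd(0,6) + gcd(7,7) = 1+6+7 = 14.
By Pick's theorem A = I + B/2 − 1, so I = 21 − 14/2 + 1 = 15.

15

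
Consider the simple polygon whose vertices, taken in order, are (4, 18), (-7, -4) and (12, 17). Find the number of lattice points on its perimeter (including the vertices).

13

The number of boundary lattice points is Σ gcd(|Δx|,|Δy|) = gcd(11,22) + gcd(19,21) + gcd(8,1) = 11+1+1 = 13.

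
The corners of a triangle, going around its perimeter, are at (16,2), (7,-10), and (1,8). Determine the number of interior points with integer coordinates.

The shoelace formula gives twice the area as |[16·(-10) − 7·2] + [7·8 − 1·(-10)] + [1·2 − 16·8]| = 234, so the area is 117.
The number of boundary lattice points is Σ gcd(|Δx|,|Δy|) = gcd(9,12) + gcd(6,18) + gcd(15,6) = 3+6+3 = 12.
Pick's theorem gives I = A − B/2 + 1 = 117 − 12/2 + 1 = 112.

112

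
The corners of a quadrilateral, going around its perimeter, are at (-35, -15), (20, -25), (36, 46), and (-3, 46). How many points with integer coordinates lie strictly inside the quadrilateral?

3200

The shoelace formula gives twice the area as |[(-35)·(-25) − 20·(-15)] + [20·46 − 36·(-25)] + [36·46 − (-3)·46] + [(-3)·(-15) − (-35)·46]| = 6444, so the area is 3222.
Along each edge there are gcd(|Δx|,|Δy|)+1 lattice points, so counting each shared vertex once the boundary has gcd(55,10) + gcd(16,71) + gcd(39,0) + gcd(32,61) = 5+1+39+1 = 46.
By Pick's theorem A = I + B/2 − 1, so I = 3222 − 46/2 + 1 = 3200.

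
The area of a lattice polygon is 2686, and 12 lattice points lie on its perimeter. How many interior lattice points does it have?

2681

From Pick's theorem, I = A − B/2 + 1 = 2686 − 12/2 + 1 = 2681.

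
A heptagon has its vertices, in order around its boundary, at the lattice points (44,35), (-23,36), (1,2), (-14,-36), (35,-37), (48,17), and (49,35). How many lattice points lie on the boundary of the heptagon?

12

Summing gcd(|Δx|,|Δy|) over the edges gives the boundary count: gcd(67,1) + gcd(24,34) + gcd(15,38) + gcd(49,1) + gcd(13,54) + gcd(1,18) + gcd(5,0) = 1+2+1+1+1+1+5 = 12.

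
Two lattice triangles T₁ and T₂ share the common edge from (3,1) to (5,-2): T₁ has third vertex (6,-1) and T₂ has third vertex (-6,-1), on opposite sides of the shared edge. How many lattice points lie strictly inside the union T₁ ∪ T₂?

The union is the simple quadrilateral with vertices (3,1), (6,-1), (5,-2), (-6,-1) in order.
By the shoelace formula, twice the signed area is |(3·(-1) − 6·1) + (6·(-2) − 5·(-1)) + (5·(-1) − (-6)·(-2)) + ((-6)·1 − 3·(-1))| = 36, so the area is 18.
Along each edge there are gcd(|Δx|,|Δy|)+1 lattice points, so counting each shared vertex once the boundary has gcd(3,2) + gcd(1,1) + gcd(11,1) + gcd(9,2) = 1+1+1+1 = 4.
By Pick's theorem I = A − B/2 + 1 = 18 − 4/2 + 1 = 17.

17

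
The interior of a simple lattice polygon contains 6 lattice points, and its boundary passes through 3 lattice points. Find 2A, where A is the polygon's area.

13

Pick's theorem states A = I + B/2 − 1, so A = 6 + 3/2 − 1 = 13/2.
Hence 2A = 13.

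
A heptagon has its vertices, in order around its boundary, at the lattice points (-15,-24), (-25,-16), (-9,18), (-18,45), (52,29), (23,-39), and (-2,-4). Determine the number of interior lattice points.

By the shoelace formula, twice the signed area is |[(-15)·(-16) − (-25)·(-24)] + [(-25)·18 − (-9)·(-16)] + [(-9)·45 − (-18)·18] + [(-18)·29 − 52·45] + [52·(-39) − 23·29] + [23·(-4) − (-2)·(-39)] + [(-2)·(-24) − (-15)·(-4)]| = 6774, so the area is 3387.
Along each edge there are gcd(|Δx|,|Δy|)+1 lattice points, so counting each shared vertex once the boundary has gcd(10,8) + gcd(16,34) + gcd(9,27) + gcd(70,16) + gcd(29,68) + gcd(25,35) + gcd(13,20) = 2+2+9+2+1+5+1 = 22.
By Pick's theorem A = I + B/2 − 1, so I = 3387 − 22/2 + 1 = 3377.

3377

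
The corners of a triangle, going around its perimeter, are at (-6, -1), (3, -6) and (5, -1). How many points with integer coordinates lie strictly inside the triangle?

Using the shoelace formula, 2A = |((-6)·(-6) − 3·(-1)) + (3·(-1) − 5·(-6)) + (5·(-1) − (-6)·(-1))| = 55, so the area is 27.5.
The number of boundary lattice points is Σ gcd(|Δx|,|Δy|) = gcd(9,5) + gcd(2,5) + gcd(11,0) = 1+1+11 = 13.
By Pick's theorem A = I + B/2 − 1, so I = 27.5 − 13/2 + 1 = 22.

22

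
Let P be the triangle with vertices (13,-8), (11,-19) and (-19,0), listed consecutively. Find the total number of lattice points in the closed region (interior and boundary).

Using the shoelace formula, 2A = |[13·(-19) − 11·(-8)] + [11·0 − (-19)·(-19)] + [(-19)·(-8) − 13·0]| = 368, so the area is 184.
Along each edge there are gcd(|Δx|,|Δy|)+1 lattice points, so counting each shared vertex once the boundary has gcd(2,11) + gcd(30,19) + gcd(32,8) = 1+1+8 = 10.
Pick's theorem gives I = A − B/2 + 1 = 184 − 10/2 + 1 = 180, so the closed region contains I + B = 180 + 10 = 190 lattice points.

190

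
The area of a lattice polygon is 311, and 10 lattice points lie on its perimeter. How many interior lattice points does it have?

Pick's theorem A = I + B/2 − 1 rearranges to I = A − B/2 + 1 = 311 − 10/2 + 1 = 307.

307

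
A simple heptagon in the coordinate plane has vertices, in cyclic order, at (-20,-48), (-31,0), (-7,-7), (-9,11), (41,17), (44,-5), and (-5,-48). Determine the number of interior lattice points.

By the shoelace formula, twice the signed area is |((-20)·0 − (-31)·(-48)) + ((-31)·(-7) − (-7)·0) + ((-7)·11 − (-9)·(-7)) + ((-9)·17 − 41·11) + (41·(-5) − 44·17) + (44·(-48) − (-5)·(-5)) + ((-5)·(-48) − (-20)·(-48))| = 5825, so the area is 5825/2.
The number of boundary lattice points is Σ gcd(|Δx|,|Δy|) = gcd(11,48) + gcd(24,7) + gcd(2,18) + gcd(50,6) + gcd(3,22) + gcd(49,43) + gcd(15,0) = 1+1+2+2+1+1+15 = 23.
Pick's theorem gives I = A − B/2 + 1 = 5825/2 − 23/2 + 1 = 2902.

2902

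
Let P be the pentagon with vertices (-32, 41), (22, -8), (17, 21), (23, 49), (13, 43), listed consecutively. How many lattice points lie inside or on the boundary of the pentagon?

1286

By the shoelace formula, twice the signed area is |[(-32)·(-8) − 22·41] + [22·21 − 17·(-8)] + [17·49 − 23·21] + [23·43 − 13·49] + [13·41 − (-32)·43]| = 2563, so the area is 1281.5.
Summing gcd(|Δx|,|Δy|) over the edges gives the boundary count: gcd(54,49) + gcd(5,29) + gcd(6,28) + gcd(10,6) + gcd(45,2) = 1+1+2+2+1 = 7.
Pick's theorem gives I = A − B/2 + 1 = 1281.5 − 7/2 + 1 = 1279, so the closed region contains I + B = 1279 + 7 = 1286 lattice points.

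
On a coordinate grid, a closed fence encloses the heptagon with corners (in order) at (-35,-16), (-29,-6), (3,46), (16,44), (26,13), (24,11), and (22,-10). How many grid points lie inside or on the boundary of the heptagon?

2168

By the shoelace formula, twice the signed area is |[(-35)·(-6) − (-29)·(-16)] + [(-29)·46 − 3·(-6)] + [3·44 − 16·46] + [16·13 − 26·44] + [26·11 − 24·13] + [24·(-10) − 22·11] + [22·(-16) − (-35)·(-10)]| = 4320, so the area is 2160.
Summing gcd(|Δx|,|Δy|) over the edges gives the boundary count: gcd(6,10) + gcd(32,52) + gcd(13,2) + gcd(10,31) + gcd(2,2) + gcd(2,21) + gcd(57,6) = 2+4+1+1+2+1+3 = 14.
Pick's theorem gives I = A − B/2 + 1 = 2160 − 14/2 + 1 = 2154, so the closed region contains I + B = 2154 + 14 = 2168 lattice points.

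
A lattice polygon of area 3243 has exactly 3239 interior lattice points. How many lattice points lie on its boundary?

10

Pick's theorem gives A = I + B/2 − 1, so B = 2(A − I + 1) = 2(3243 − 3239 + 1) = 10.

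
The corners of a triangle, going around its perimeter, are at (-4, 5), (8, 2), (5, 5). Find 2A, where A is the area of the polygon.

By the shoelace formula, twice the signed area is |[(-4)·2 − 8·5] + [8·5 − 5·2] + [5·5 − (-4)·5]| = 27, so the area is 13.5.

27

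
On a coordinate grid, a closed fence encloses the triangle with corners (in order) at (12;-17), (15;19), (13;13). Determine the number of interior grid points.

25

Using the shoelace formula, 2A = |(12·19 − 15·(-17)) + (15·13 − 13·19) + (13·(-17) − 12·13)| = 54, so the area is 27.
Along each edge there are gcd(|Δx|,|Δy|)+1 lattice points, so counting each shared vertex once the boundary has gcd(3,36) + gcd(2,6) + gcd(1,30) = 3+2+1 = 6.
Pick's theorem gives I = A − B/2 + 1 = 27 − 6/2 + 1 = 25.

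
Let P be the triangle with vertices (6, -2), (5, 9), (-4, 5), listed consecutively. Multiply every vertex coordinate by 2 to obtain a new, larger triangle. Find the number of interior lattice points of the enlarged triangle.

204

Using the shoelace formula, 2A = |(6·9 − 5·(-2)) + (5·5 − (-4)·9) + ((-4)·(-2) − 6·5)| = 103, so the area is 51.5.
Along each edge there are gcd(|Δx|,|Δy|)+1 lattice points, so counting each shared vertex once the boundary has gcd(1,11) + gcd(9,4) + gcd(10,7) = 1+1+1 = 3.
Scaling by 2 multiplies the area by 2² = 4 (so the new area is 206) and multiplies the boundary lattice-point count by 2, giving 6.
By Pick's theorem, the interior count of the dilated polygon is 206 − 6/2 + 1 = 204.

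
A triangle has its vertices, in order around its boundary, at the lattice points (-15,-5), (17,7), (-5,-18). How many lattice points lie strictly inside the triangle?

266

The shoelace formula gives twice the area as |[(-15)·7 − 17·(-5)] + [17·(-18) − (-5)·7] + [(-5)·(-5) − (-15)·(-18)]| = 536, so the area is 268.
Along each edge there are gcd(|Δx|,|Δy|)+1 lattice points, so counting each shared vertex once the boundary has gcd(32,12) + gcd(22,25) + gcd(10,13) = 4+1+1 = 6.
Pick's theorem gives I = A − B/2 + 1 = 268 − 6/2 + 1 = 266.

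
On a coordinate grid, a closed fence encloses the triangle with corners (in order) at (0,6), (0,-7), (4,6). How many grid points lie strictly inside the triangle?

The shoelace formula gives twice the area as |[0·(-7) − 0·6] + [0·6 − 4·(-7)] + [4·6 − 0·6]| = 52, so the area is 26.
The number of boundary lattice points is Σ gcd(|Δx|,|Δy|) = gcd(0,13) + gcd(4,13) + gcd(4,0) = 13+1+4 = 18.
By Pick's theorem A = I + B/2 − 1, so I = 26 − 18/2 + 1 = 18.

18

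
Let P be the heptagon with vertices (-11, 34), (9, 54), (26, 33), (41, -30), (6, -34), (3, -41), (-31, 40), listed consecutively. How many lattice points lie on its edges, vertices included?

29

Summing gcd(|Δx|,|Δy|) over the edges gives the boundary count: gcd(20,20) + gcd(17,21) + gcd(15,63) + gcd(35,4) + gcd(3,7) + gcd(34,81) + gcd(20,6) = 20+1+3+1+1+1+2 = 29.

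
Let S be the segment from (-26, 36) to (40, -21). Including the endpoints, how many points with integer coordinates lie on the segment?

The number of lattice points on a segment between lattice points is gcd(|Δx|,|Δy|) + 1 = gcd(66,57) + 1 = 3 + 1 = 4.

4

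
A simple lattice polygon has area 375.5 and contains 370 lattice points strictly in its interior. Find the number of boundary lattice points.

Pick's theorem gives A = I + B/2 − 1, so B = 2(A − I + 1) = 2(375.5 − 370 + 1) = 13.

13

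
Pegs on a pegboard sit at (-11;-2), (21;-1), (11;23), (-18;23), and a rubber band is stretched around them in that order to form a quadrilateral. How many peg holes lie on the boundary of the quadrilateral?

33

The number of boundary lattice points is Σ gcd(|Δx|,|Δy|) = gcd(32,1) + gcd(10,24) + gcd(29,0) + gcd(7,25) = 1+2+29+1 = 33.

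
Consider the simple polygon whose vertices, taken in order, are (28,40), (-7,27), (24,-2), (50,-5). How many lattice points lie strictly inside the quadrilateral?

1260

By the shoelace formula, twice the signed area is |(28·27 − (-7)·40) + ((-7)·(-2) − 24·27) + (24·(-5) − 50·(-2)) + (50·40 − 28·(-5))| = 2522, so the area is 1261.
Along each edge there are gcd(|Δx|,|Δy|)+1 lattice points, so counting each shared vertex once the boundary has gcd(35,13) + gcd(31,29) + gcd(26,3) + gcd(22,45) = 1+1+1+1 = 4.
By Pick's theorem A = I + B/2 − 1, so I = 1261 − 4/2 + 1 = 1260.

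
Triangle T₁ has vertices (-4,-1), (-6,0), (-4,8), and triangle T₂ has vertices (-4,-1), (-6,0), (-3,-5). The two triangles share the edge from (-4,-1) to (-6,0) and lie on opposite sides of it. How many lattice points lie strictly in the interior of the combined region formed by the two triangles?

The union is the simple quadrilateral with vertices (-4,-1), (-4,8), (-6,0), (-3,-5) in order.
By the shoelace formula, twice the signed area is |((-4)·8 − (-4)·(-1)) + ((-4)·0 − (-6)·8) + ((-6)·(-5) − (-3)·0) + ((-3)·(-1) − (-4)·(-5))| = 25, so the area is 25/2.
Summing gcd(|Δx|,|Δy|) over the edges gives the boundary count: gcd(0,9) + gcd(2,8) + gcd(3,5) + gcd(1,4) = 9+2+1+1 = 13.
By Pick's theorem I = A − B/2 + 1 = 25/2 − 13/2 + 1 = 7.

7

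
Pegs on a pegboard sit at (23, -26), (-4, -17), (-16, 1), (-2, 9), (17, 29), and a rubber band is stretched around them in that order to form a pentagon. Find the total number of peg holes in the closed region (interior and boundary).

1127

Using the shoelace formula, 2A = |(23·(-17) − (-4)·(-26)) + ((-4)·1 − (-16)·(-17)) + ((-16)·9 − (-2)·1) + ((-2)·29 − 17·9) + (17·(-26) − 23·29)| = 2233, so the area is 2233/2.
The number of boundary lattice points is Σ gcd(|Δx|,|Δy|) = gcd(27,9) + gcd(12,18) + gcd(14,8) + gcd(19,20) + gcd(6,55) = 9+6+2+1+1 = 19.
Pick's theorem gives I = A − B/2 + 1 = 2233/2 − 19/2 + 1 = 1108, so the closed region contains I + B = 1108 + 19 = 1127 lattice points.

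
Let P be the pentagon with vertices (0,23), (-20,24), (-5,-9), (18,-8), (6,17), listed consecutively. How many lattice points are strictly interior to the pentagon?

The shoelace formula gives twice the area as |[0·24 − (-20)·23] + [(-20)·(-9) − (-5)·24] + [(-5)·(-8) − 18·(-9)] + [18·17 − 6·(-8)] + [6·23 − 0·17]| = 1454, so the area is 727.
Along each edge there are gcd(|Δx|,|Δy|)+1 lattice points, so counting each shared vertex once the boundary has gcd(20,1) + gcd(15,33) + gcd(23,1) + gcd(12,25) + gcd(6,6) = 1+3+1+1+6 = 12.
Pick's theorem gives I = A − B/2 + 1 = 727 − 12/2 + 1 = 722.

722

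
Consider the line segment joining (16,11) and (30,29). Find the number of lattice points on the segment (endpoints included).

The number of lattice points on a segment between lattice points is gcd(|Δx|,|Δy|) + 1 = gcd(14,18) + 1 = 2 + 1 = 3.

3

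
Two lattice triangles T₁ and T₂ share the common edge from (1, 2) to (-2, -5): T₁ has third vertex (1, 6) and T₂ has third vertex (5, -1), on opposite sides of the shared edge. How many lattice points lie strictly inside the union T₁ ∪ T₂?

22

The union is the simple quadrilateral with vertices (1, 2), (1, 6), (-2, -5), (5, -1) in order.
By the shoelace formula, twice the signed area is |[1·6 − 1·2] + [1·(-5) − (-2)·6] + [(-2)·(-1) − 5·(-5)] + [5·2 − 1·(-1)]| = 49, so the area is 24.5.
Along each edge there are gcd(|Δx|,|Δy|)+1 lattice points, so counting each shared vertex once the boundary has gcd(0,4) + gcd(3,11) + gcd(7,4) + gcd(4,3) = 4+1+1+1 = 7.
By Pick's theorem I = A − B/2 + 1 = 24.5 − 7/2 + 1 = 22.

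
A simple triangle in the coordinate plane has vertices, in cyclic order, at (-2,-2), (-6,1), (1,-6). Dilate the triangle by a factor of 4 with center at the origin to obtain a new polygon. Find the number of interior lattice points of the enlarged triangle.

39

By the shoelace formula, twice the signed area is |((-2)·1 − (-6)·(-2)) + ((-6)·(-6) − 1·1) + (1·(-2) − (-2)·(-6))| = 7, so the area is 7/2.
The number of boundary lattice points is Σ gcd(|Δx|,|Δy|) = gcd(4,3) + gcd(7,7) + gcd(3,4) = 1+7+1 = 9.
Scaling by 4 multiplies the area by 4² = 16 (so the new area is 56) and multiplies the boundary lattice-point count by 4, giving 36.
By Pick's theorem, the interior count of the dilated polygon is 56 − 36/2 + 1 = 39.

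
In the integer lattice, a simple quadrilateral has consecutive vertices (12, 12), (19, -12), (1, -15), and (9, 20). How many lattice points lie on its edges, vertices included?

6

Summing gcd(|Δx|,|Δy|) over the edges gives the boundary count: gcd(7,24) + gcd(18,3) + gcd(8,35) + gcd(3,8) = 1+3+1+1 = 6.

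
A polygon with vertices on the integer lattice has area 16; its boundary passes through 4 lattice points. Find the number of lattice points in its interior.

15

From Pick's theorem, I = A − B/2 + 1 = 16 − 4/2 + 1 = 15.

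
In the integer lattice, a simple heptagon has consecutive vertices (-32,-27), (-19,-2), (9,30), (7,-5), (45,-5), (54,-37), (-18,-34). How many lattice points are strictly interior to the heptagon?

2756

By the shoelace formula, twice the signed area is |[(-32)·(-2) − (-19)·(-27)] + [(-19)·30 − 9·(-2)] + [9·(-5) − 7·30] + [7·(-5) − 45·(-5)] + [45·(-37) − 54·(-5)] + [54·(-34) − (-18)·(-37)] + [(-18)·(-27) − (-32)·(-34)]| = 5565, so the area is 5565/2.
Summing gcd(|Δx|,|Δy|) over the edges gives the boundary count: gcd(13,25) + gcd(28,32) + gcd(2,35) + gcd(38,0) + gcd(9,32) + gcd(72,3) + gcd(14,7) = 1+4+1+38+1+3+7 = 55.
By Pick's theorem A = I + B/2 − 1, so I = 5565/2 − 55/2 + 1 = 2756.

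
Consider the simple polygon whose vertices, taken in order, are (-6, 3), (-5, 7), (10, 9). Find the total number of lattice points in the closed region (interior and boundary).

32

Using the shoelace formula, 2A = |[(-6)·7 − (-5)·3] + [(-5)·9 − 10·7] + [10·3 − (-6)·9]| = 58, so the area is 29.
Along each edge there are gcd(|Δx|,|Δy|)+1 lattice points, so counting each shared vertex once the boundary has gcd(1,4) + gcd(15,2) + gcd(16,6) = 1+1+2 = 4.
Pick's theorem gives I = A − B/2 + 1 = 29 − 4/2 + 1 = 28, so the closed region contains I + B = 28 + 4 = 32 lattice points.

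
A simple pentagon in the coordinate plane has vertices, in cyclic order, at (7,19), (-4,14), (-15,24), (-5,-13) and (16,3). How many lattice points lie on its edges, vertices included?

The number of boundary lattice points is Σ gcd(|Δx|,|Δy|) = gcd(11,5) + gcd(11,10) + gcd(10,37) + gcd(21,16) + gcd(9,16) = 1+1+1+1+1 = 5.

5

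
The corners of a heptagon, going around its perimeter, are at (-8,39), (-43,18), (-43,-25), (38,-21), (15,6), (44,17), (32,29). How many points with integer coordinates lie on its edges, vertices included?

Summing gcd(|Δx|,|Δy|) over the edges gives the boundary count: gcd(35,21) + gcd(0,43) + gcd(81,4) + gcd(23,27) + gcd(29,11) + gcd(12,12) + gcd(40,10) = 7+43+1+1+1+12+10 = 75.

75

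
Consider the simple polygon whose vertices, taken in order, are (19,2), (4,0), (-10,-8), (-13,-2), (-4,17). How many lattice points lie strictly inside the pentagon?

Using the shoelace formula, 2A = |[19·0 − 4·2] + [4·(-8) − (-10)·0] + [(-10)·(-2) − (-13)·(-8)] + [(-13)·17 − (-4)·(-2)] + [(-4)·2 − 19·17]| = 684, so the area is 342.
The number of boundary lattice points is Σ gcd(|Δx|,|Δy|) = gcd(15,2) + gcd(14,8) + gcd(3,6) + gcd(9,19) + gcd(23,15) = 1+2+3+1+1 = 8.
By Pick's theorem A = I + B/2 − 1, so I = 342 − 8/2 + 1 = 339.

339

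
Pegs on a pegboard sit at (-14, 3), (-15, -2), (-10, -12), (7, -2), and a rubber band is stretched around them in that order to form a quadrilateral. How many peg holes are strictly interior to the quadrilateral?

162

By the shoelace formula, twice the signed area is |((-14)·(-2) − (-15)·3) + ((-15)·(-12) − (-10)·(-2)) + ((-10)·(-2) − 7·(-12)) + (7·3 − (-14)·(-2))| = 330, so the area is 165.
The number of boundary lattice points is Σ gcd(|Δx|,|Δy|) = gcd(1,5) + gcd(5,10) + gcd(17,10) + gcd(21,5) = 1+5+1+1 = 8.
Pick's theorem gives I = A − B/2 + 1 = 165 − 8/2 + 1 = 162.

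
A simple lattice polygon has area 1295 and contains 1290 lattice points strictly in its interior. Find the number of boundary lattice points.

12

Pick's theorem gives A = I + B/2 − 1, so B = 2(A − I + 1) = 2(1295 − 1290 + 1) = 12.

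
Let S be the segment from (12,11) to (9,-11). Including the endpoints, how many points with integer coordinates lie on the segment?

2

The number of lattice points on a segment between lattice points is gcd(|Δx|,|Δy|) + 1 = gcd(3,22) + 1 = 1 + 1 = 2.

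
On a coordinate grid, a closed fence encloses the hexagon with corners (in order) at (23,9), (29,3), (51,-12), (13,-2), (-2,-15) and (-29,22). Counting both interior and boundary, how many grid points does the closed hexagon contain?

1055

By the shoelace formula, twice the signed area is |(23·3 − 29·9) + (29·(-12) − 51·3) + (51·(-2) − 13·(-12)) + (13·(-15) − (-2)·(-2)) + ((-2)·22 − (-29)·(-15)) + ((-29)·9 − 23·22)| = 2084, so the area is 1042.
Along each edge there are gcd(|Δx|,|Δy|)+1 lattice points, so counting each shared vertex once the boundary has gcd(6,6) + gcd(22,15) + gcd(38,10) + gcd(15,13) + gcd(27,37) + gcd(52,13) = 6+1+2+1+1+13 = 24.
Pick's theorem gives I = A − B/2 + 1 = 1042 − 24/2 + 1 = 1031, so the closed region contains I + B = 1031 + 24 = 1055 lattice points.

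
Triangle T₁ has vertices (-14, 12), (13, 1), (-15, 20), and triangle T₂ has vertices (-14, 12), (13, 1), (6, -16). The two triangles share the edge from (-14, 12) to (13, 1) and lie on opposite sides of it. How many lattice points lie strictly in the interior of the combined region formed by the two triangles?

The union is the simple quadrilateral with vertices (-14, 12), (-15, 20), (13, 1), (6, -16) in order.
The shoelace formula gives twice the area as |[(-14)·20 − (-15)·12] + [(-15)·1 − 13·20] + [13·(-16) − 6·1] + [6·12 − (-14)·(-16)]| = 741, so the area is 370.5.
Along each edge there are gcd(|Δx|,|Δy|)+1 lattice points, so counting each shared vertex once the boundary has gcd(1,8) + gcd(28,19) + gcd(7,17) + gcd(20,28) = 1+1+1+4 = 7.
By Pick's theorem I = A − B/2 + 1 = 370.5 − 7/2 + 1 = 368.

368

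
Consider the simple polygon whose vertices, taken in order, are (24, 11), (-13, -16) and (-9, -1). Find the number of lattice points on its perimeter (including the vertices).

The number of boundary lattice points is Σ gcd(|Δx|,|Δy|) = gcd(37,27) + gcd(4,15) + gcd(33,12) = 1+1+3 = 5.

5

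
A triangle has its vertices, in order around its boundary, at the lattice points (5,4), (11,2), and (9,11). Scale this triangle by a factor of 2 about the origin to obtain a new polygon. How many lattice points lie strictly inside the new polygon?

97

By the shoelace formula, twice the signed area is |[5·2 − 11·4] + [11·11 − 9·2] + [9·4 − 5·11]| = 50, so the area is 25.
Along each edge there are gcd(|Δx|,|Δy|)+1 lattice points, so counting each shared vertex once the boundary has gcd(6,2) + gcd(2,9) + gcd(4,7) = 2+1+1 = 4.
Scaling by 2 multiplies the area by 2² = 4 (so the new area is 100) and multiplies the boundary lattice-point count by 2, giving 8.
By Pick's theorem, the interior count of the dilated polygon is 100 − 8/2 + 1 = 97.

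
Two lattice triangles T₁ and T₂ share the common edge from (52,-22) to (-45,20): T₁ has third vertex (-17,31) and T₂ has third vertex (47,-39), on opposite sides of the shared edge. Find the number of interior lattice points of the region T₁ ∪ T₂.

The union is the simple quadrilateral with vertices (52,-22), (-17,31), (-45,20), (47,-39) in order.
By the shoelace formula, twice the signed area is |(52·31 − (-17)·(-22)) + ((-17)·20 − (-45)·31) + ((-45)·(-39) − 47·20) + (47·(-22) − 52·(-39))| = 4102, so the area is 2051.
The number of boundary lattice points is Σ gcd(|Δx|,|Δy|) = gcd(69,53) + gcd(28,11) + gcd(92,59) + gcd(5,17) = 1+1+1+1 = 4.
By Pick's theorem I = A − B/2 + 1 = 2051 − 4/2 + 1 = 2050.

2050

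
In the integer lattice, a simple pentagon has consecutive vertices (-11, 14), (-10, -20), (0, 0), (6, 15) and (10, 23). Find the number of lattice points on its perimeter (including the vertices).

21

Along each edge there are gcd(|Δx|,|Δy|)+1 lattice points, so counting each shared vertex once the boundary has gcd(1,34) + gcd(10,20) + gcd(6,15) + gcd(4,8) + gcd(21,9) = 1+10+3+4+3 = 21.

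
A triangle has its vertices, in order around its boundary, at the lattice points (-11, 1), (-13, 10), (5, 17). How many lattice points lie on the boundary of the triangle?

Along each edge there are gcd(|Δx|,|Δy|)+1 lattice points, so counting each shared vertex once the boundary has gcd(2,9) + gcd(18,7) + gcd(16,16) = 1+1+16 = 18.

18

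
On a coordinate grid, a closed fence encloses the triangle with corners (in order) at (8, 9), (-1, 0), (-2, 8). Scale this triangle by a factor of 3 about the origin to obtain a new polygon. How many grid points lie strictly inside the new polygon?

The shoelace formula gives twice the area as |(8·0 − (-1)·9) + ((-1)·8 − (-2)·0) + ((-2)·9 − 8·8)| = 81, so the area is 40.5.
Summing gcd(|Δx|,|Δy|) over the edges gives the boundary count: gcd(9,9) + gcd(1,8) + gcd(10,1) = 9+1+1 = 11.
Scaling by 3 multiplies the area by 3² = 9 (so the new area is 729/2) and multiplies the boundary lattice-point count by 3, giving 33.
By Pick's theorem, the interior count of the dilated polygon is 729/2 − 33/2 + 1 = 349.

349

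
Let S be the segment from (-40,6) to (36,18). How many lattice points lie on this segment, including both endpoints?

The number of lattice points on a segment between lattice points is gcd(|Δx|,|Δy|) + 1 = gcd(76,12) + 1 = 4 + 1 = 5.

5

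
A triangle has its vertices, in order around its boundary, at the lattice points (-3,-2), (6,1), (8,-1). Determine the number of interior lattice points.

The shoelace formula gives twice the area as |[(-3)·1 − 6·(-2)] + [6·(-1) − 8·1] + [8·(-2) − (-3)·(-1)]| = 24, so the area is 12.
Summing gcd(|Δx|,|Δy|) over the edges gives the boundary count: gcd(9,3) + gcd(2,2) + gcd(11,1) = 3+2+1 = 6.
Pick's theorem gives I = A − B/2 + 1 = 12 − 6/2 + 1 = 10.

10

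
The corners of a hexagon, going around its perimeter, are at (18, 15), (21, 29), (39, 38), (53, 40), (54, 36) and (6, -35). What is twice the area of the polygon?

2218

By the shoelace formula, twice the signed area is |(18·29 − 21·15) + (21·38 − 39·29) + (39·40 − 53·38) + (53·36 − 54·40) + (54·(-35) − 6·36) + (6·15 − 18·(-35))| = 2218, so the area is 1109.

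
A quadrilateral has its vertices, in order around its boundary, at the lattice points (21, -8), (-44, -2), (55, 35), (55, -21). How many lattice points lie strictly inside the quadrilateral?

2423

By the shoelace formula, twice the signed area is |(21·(-2) − (-44)·(-8)) + ((-44)·35 − 55·(-2)) + (55·(-21) − 55·35) + (55·(-8) − 21·(-21))| = 4903, so the area is 4903/2.
The number of boundary lattice points is Σ gcd(|Δx|,|Δy|) = gcd(65,6) + gcd(99,37) + gcd(0,56) + gcd(34,13) = 1+1+56+1 = 59.
By Pick's theorem A = I + B/2 − 1, so I = 4903/2 − 59/2 + 1 = 2423.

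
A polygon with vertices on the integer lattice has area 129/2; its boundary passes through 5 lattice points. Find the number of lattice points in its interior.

63

From Pick's theorem, I = A − B/2 + 1 = 129/2 − 5/2 + 1 = 63.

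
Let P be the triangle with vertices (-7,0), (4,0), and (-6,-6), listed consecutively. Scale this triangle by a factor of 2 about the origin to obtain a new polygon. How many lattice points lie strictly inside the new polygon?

Using the shoelace formula, 2A = |((-7)·0 − 4·0) + (4·(-6) − (-6)·0) + ((-6)·0 − (-7)·(-6))| = 66, so the area is 33.
Summing gcd(|Δx|,|Δy|) over the edges gives the boundary count: gcd(11,0) + gcd(10,6) + gcd(1,6) = 11+2+1 = 14.
Scaling by 2 multiplies the area by 2² = 4 (so the new area is 132) and multiplies the boundary lattice-point count by 2, giving 28.
By Pick's theorem, the interior count of the dilated polygon is 132 − 28/2 + 1 = 119.

119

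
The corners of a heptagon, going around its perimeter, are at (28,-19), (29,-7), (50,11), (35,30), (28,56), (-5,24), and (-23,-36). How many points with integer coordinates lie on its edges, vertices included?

Along each edge there are gcd(|Δx|,|Δy|)+1 lattice points, so counting each shared vertex once the boundary has gcd(1,12) + gcd(21,18) + gcd(15,19) + gcd(7,26) + gcd(33,32) + gcd(18,60) + gcd(51,17) = 1+3+1+1+1+6+17 = 30.

30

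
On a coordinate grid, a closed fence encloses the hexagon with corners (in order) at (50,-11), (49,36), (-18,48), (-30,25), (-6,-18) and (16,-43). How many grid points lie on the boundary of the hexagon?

7

Summing gcd(|Δx|,|Δy|) over the edges gives the boundary count: gcd(1,47) + gcd(67,12) + gcd(12,23) + gcd(24,43) + gcd(22,25) + gcd(34,32) = 1+1+1+1+1+2 = 7.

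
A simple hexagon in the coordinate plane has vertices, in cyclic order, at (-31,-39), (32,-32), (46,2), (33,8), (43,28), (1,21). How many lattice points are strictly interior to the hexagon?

Using the shoelace formula, 2A = |[(-31)·(-32) − 32·(-39)] + [32·2 − 46·(-32)] + [46·8 − 33·2] + [33·28 − 43·8] + [43·21 − 1·28] + [1·(-39) − (-31)·21]| = 6145, so the area is 3072.5.
Summing gcd(|Δx|,|Δy|) over the edges gives the boundary count: gcd(63,7) + gcd(14,34) + gcd(13,6) + gcd(10,20) + gcd(42,7) + gcd(32,60) = 7+2+1+10+7+4 = 31.
Pick's theorem gives I = A − B/2 + 1 = 3072.5 − 31/2 + 1 = 3058.

3058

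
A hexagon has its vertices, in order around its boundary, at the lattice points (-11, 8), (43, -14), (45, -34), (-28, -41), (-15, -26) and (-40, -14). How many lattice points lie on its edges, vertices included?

8

The number of boundary lattice points is Σ gcd(|Δx|,|Δy|) = gcd(54,22) + gcd(2,20) + gcd(73,7) + gcd(13,15) + gcd(25,12) + gcd(29,22) = 2+2+1+1+1+1 = 8.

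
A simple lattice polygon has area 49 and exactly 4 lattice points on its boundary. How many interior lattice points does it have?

Pick's theorem A = I + B/2 − 1 rearranges to I = A − B/2 + 1 = 49 − 4/2 + 1 = 48.

48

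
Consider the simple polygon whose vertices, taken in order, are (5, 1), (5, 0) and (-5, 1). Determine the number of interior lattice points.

0

Using the shoelace formula, 2A = |(5·0 − 5·1) + (5·1 − (-5)·0) + ((-5)·1 − 5·1)| = 10, so the area is 5.
The number of boundary lattice points is Σ gcd(|Δx|,|Δy|) = gcd(0,1) + gcd(10,1) + gcd(10,0) = 1+1+10 = 12.
Pick's theorem gives I = A − B/2 + 1 = 5 − 12/2 + 1 = 0.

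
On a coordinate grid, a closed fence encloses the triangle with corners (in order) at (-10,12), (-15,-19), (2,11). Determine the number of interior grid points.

Using the shoelace formula, 2A = |((-10)·(-19) − (-15)·12) + ((-15)·11 − 2·(-19)) + (2·12 − (-10)·11)| = 377, so the area is 377/2.
Along each edge there are gcd(|Δx|,|Δy|)+1 lattice points, so counting each shared vertex once the boundary has gcd(5,31) + gcd(17,30) + gcd(12,1) = 1+1+1 = 3.
Pick's theorem gives I = A − B/2 + 1 = 377/2 − 3/2 + 1 = 188.

188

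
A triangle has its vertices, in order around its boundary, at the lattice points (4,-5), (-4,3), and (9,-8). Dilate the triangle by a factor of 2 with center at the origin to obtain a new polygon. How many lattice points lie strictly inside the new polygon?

By the shoelace formula, twice the signed area is |(4·3 − (-4)·(-5)) + ((-4)·(-8) − 9·3) + (9·(-5) − 4·(-8))| = 16, so the area is 8.
Summing gcd(|Δx|,|Δy|) over the edges gives the boundary count: gcd(8,8) + gcd(13,11) + gcd(5,3) = 8+1+1 = 10.
Scaling by 2 multiplies the area by 2² = 4 (so the new area is 32) and multiplies the boundary lattice-point count by 2, giving 20.
By Pick's theorem, the interior count of the dilated polygon is 32 − 20/2 + 1 = 23.

23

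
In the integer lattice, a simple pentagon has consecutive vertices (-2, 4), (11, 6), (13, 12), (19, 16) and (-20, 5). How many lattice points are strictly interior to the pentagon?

159

The shoelace formula gives twice the area as |[(-2)·6 − 11·4] + [11·12 − 13·6] + [13·16 − 19·12] + [19·5 − (-20)·16] + [(-20)·4 − (-2)·5]| = 323, so the area is 323/2.
Summing gcd(|Δx|,|Δy|) over the edges gives the boundary count: gcd(13,2) + gcd(2,6) + gcd(6,4) + gcd(39,11) + gcd(18,1) = 1+2+2+1+1 = 7.
By Pick's theorem A = I + B/2 − 1, so I = 323/2 − 7/2 + 1 = 159.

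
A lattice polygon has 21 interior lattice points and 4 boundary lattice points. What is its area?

22

Pick's theorem states A = I + B/2 − 1, so A = 21 + 4/2 − 1 = 22.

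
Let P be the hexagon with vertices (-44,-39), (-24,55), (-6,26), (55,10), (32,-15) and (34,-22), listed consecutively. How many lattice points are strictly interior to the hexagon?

The shoelace formula gives twice the area as |((-44)·55 − (-24)·(-39)) + ((-24)·26 − (-6)·55) + ((-6)·10 − 55·26) + (55·(-15) − 32·10) + (32·(-22) − 34·(-15)) + (34·(-39) − (-44)·(-22))| = 8773, so the area is 4386.5.
Along each edge there are gcd(|Δx|,|Δy|)+1 lattice points, so counting each shared vertex once the boundary has gcd(20,94) + gcd(18,29) + gcd(61,16) + gcd(23,25) + gcd(2,7) + gcd(78,17) = 2+1+1+1+1+1 = 7.
Pick's theorem gives I = A − B/2 + 1 = 4386.5 − 7/2 + 1 = 4384.

4384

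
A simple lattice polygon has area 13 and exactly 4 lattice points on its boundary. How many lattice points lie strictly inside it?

From Pick's theorem, I = A − B/2 + 1 = 13 − 4/2 + 1 = 12.

12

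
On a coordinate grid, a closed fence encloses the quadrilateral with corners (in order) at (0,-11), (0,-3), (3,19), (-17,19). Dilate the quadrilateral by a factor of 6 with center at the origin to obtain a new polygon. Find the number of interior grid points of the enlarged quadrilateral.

10279

The shoelace formula gives twice the area as |(0·(-3) − 0·(-11)) + (0·19 − 3·(-3)) + (3·19 − (-17)·19) + ((-17)·(-11) − 0·19)| = 576, so the area is 288.
The number of boundary lattice points is Σ gcd(|Δx|,|Δy|) = gcd(0,8) + gcd(3,22) + gcd(20,0) + gcd(17,30) = 8+1+20+1 = 30.
Scaling by 6 multiplies the area by 6² = 36 (so the new area is 10368) and multiplies the boundary lattice-point count by 6, giving 180.
By Pick's theorem, the interior count of the dilated polygon is 10368 − 180/2 + 1 = 10279.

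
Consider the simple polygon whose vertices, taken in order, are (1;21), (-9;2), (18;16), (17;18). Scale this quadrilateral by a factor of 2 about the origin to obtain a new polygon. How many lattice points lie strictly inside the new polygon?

801

By the shoelace formula, twice the signed area is |[1·2 − (-9)·21] + [(-9)·16 − 18·2] + [18·18 − 17·16] + [17·21 − 1·18]| = 402, so the area is 201.
The number of boundary lattice points is Σ gcd(|Δx|,|Δy|) = gcd(10,19) + gcd(27,14) + gcd(1,2) + gcd(16,3) = 1+1+1+1 = 4.
Scaling by 2 multiplies the area by 2² = 4 (so the new area is 804) and multiplies the boundary lattice-point count by 2, giving 8.
By Pick's theorem, the interior count of the dilated polygon is 804 − 8/2 + 1 = 801.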